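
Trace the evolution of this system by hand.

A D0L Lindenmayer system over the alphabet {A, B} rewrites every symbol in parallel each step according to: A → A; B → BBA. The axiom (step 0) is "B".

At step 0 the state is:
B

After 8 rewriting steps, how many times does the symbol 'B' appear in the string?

256

0) B
1) BBA
2) BBABBAA
3) BBABBAABBABBAAA
4) BBABBAABBABBAAABBABBAABBABBAAAA
5) BBABBAABBABBAAABBABBAABBABBAAAABBABBAABBABBAAABBABBAABBABBAAAAA
6) BBABBAABBABBAAABBABBAABBABBAAAABBABBAABBABBAAABBABBAABBABB…ABBABBAAABBABBAABBABBAAAABBABBAABBABBAAABBABBAABBABBAAAAAA  (len 127)
7) BBABBAABBABBAAABBABBAABBABBAAAABBABBAABBABBAAABBABBAABBABB…BBABBAAABBABBAABBABBAAAABBABBAABBABBAAABBABBAABBABBAAAAAAA  (len 255)
8) BBABBAABBABBAAABBABBAABBABBAAAABBABBAABBABBAAABBABBAABBABB…BABBAAABBABBAABBABBAAAABBABBAABBABBAAABBABBAABBABBAAAAAAAA  (len 511)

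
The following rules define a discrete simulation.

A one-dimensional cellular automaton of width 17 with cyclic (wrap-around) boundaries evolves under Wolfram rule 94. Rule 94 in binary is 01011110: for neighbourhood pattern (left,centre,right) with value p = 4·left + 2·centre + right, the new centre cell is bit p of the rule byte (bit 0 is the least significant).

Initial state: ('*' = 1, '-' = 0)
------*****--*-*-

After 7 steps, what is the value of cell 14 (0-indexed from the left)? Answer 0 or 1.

[0] ------*****--*-*-
[1] -----**---****-**
[2] *---****-**--*-**
[3] **-**--*-*****-*-
[4] **-*****-*---*-*-
[5] **-*---*-**-**-*-
[6] **-**-**-**-**-*-
[7] **-**-**-**-**-*-

0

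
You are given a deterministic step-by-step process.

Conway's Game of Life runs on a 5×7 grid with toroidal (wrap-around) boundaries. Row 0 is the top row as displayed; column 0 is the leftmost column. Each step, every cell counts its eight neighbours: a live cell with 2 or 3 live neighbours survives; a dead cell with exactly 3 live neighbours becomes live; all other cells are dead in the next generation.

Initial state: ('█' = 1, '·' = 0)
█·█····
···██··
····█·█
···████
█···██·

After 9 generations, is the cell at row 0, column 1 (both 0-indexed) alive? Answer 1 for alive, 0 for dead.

1

gen 0: █·█····
···██··
····█·█
···████
█···██·
gen 1: ·█···██
···███·
······█
█··█···
██·····
gen 2: ·██··██
█···█··
···█·██
██····█
·██····
gen 3: ··██·██
█████··
·█··██·
·█···██
·····█·
gen 4: █····██
█······
·······
█·····█
█·█····
gen 5: █······
█······
█·····█
██····█
·····█·
gen 6: ······█
██·····
·······
·█···█·
·█·····
gen 7: ·█·····
█······
██·····
·······
█······
gen 8: ██·····
█······
██·····
██·····
·······
gen 9: ██·····
······█
······█
██·····
·······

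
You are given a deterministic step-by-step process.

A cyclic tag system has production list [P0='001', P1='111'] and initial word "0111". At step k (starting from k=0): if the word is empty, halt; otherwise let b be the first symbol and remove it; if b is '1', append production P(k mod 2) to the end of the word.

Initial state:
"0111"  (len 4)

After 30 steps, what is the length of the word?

step 0: "0111"  (len 4)
step 1: "111"  (len 3)
step 2: "11111"  (len 5)
step 3: "1111001"  (len 7)
step 4: "111001111"  (len 9)
step 5: "11001111001"  (len 11)
step 6: "1001111001111"  (len 13)
step 7: "001111001111001"  (len 15)
step 8: "01111001111001"  (len 14)
step 9: "1111001111001"  (len 13)
step 10: "111001111001111"  (len 15)
step 11: "11001111001111001"  (len 17)
step 12: "1001111001111001111"  (len 19)
step 13: "001111001111001111001"  (len 21)
step 14: "01111001111001111001"  (len 20)
step 15: "1111001111001111001"  (len 19)
step 16: "111001111001111001111"  (len 21)
step 17: "11001111001111001111001"  (len 23)
step 18: "1001111001111001111001111"  (len 25)
step 19: "001111001111001111001111001"  (len 27)
step 20: "01111001111001111001111001"  (len 26)
step 21: "1111001111001111001111001"  (len 25)
step 22: "111001111001111001111001111"  (len 27)
step 23: "11001111001111001111001111001"  (len 29)
step 24: "1001111001111001111001111001111"  (len 31)
step 25: "001111001111001111001111001111001"  (len 33)
step 26: "01111001111001111001111001111001"  (len 32)
step 27: "1111001111001111001111001111001"  (len 31)
step 28: "111001111001111001111001111001111"  (len 33)
step 29: "11001111001111001111001111001111001"  (len 35)
step 30: "1001111001111001111001111001111001111"  (len 37)

37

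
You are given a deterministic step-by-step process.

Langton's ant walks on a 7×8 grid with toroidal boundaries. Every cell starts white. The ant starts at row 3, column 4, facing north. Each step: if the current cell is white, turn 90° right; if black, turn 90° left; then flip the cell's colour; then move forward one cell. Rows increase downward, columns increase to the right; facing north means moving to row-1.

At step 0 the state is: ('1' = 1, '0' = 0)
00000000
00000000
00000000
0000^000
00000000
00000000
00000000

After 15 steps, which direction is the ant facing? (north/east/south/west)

east

0) 00000000
00000000
00000000
0000^000
00000000
00000000
00000000
1) 00000000
00000000
00000000
00001>00
00000000
00000000
00000000
2) 00000000
00000000
00000000
00001100
00000v00
00000000
00000000
3) 00000000
00000000
00000000
00001100
0000<100
00000000
00000000
4) 00000000
00000000
00000000
0000^100
00001100
00000000
00000000
5) 00000000
00000000
00000000
000<0100
00001100
00000000
00000000
6) 00000000
00000000
000^0000
00010100
00001100
00000000
00000000
7) 00000000
00000000
0001>000
00010100
00001100
00000000
00000000
8) 00000000
00000000
00011000
0001v100
00001100
00000000
00000000
9) 00000000
00000000
00011000
000<1100
00001100
00000000
00000000
10) 00000000
00000000
00011000
00001100
000v1100
00000000
00000000
11) 00000000
00000000
00011000
00001100
00<11100
00000000
00000000
12) 00000000
00000000
00011000
00^01100
00111100
00000000
00000000
13) 00000000
00000000
00011000
001>1100
00111100
00000000
00000000
14) 00000000
00000000
00011000
00111100
001v1100
00000000
00000000
15) 00000000
00000000
00011000
00111100
0010>100
00000000
00000000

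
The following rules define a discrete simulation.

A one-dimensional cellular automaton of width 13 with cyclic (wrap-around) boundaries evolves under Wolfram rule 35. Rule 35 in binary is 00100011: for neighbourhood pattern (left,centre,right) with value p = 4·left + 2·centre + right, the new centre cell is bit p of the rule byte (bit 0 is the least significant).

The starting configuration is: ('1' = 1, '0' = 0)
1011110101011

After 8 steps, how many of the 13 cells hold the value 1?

5

step 0: 1011110101011
step 1: 0100001010100
step 2: 1001110101001
step 3: 0010001010010
step 4: 1100110100100
step 5: 0001001001001
step 6: 0110010010010
step 7: 1000100100100
step 8: 0011001001001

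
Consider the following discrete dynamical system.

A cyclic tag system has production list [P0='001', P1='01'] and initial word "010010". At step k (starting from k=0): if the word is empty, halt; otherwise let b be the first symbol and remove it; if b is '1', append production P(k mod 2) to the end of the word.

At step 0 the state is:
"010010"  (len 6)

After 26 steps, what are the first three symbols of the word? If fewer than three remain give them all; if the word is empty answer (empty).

0) "010010"  (len 6)
1) "10010"  (len 5)
2) "001001"  (len 6)
3) "01001"  (len 5)
4) "1001"  (len 4)
5) "001001"  (len 6)
6) "01001"  (len 5)
7) "1001"  (len 4)
8) "00101"  (len 5)
9) "0101"  (len 4)
10) "101"  (len 3)
11) "01001"  (len 5)
12) "1001"  (len 4)
13) "001001"  (len 6)
14) "01001"  (len 5)
15) "1001"  (len 4)
16) "00101"  (len 5)
17) "0101"  (len 4)
18) "101"  (len 3)
19) "01001"  (len 5)
20) "1001"  (len 4)
21) "001001"  (len 6)
22) "01001"  (len 5)
23) "1001"  (len 4)
24) "00101"  (len 5)
25) "0101"  (len 4)
26) "101"  (len 3)

101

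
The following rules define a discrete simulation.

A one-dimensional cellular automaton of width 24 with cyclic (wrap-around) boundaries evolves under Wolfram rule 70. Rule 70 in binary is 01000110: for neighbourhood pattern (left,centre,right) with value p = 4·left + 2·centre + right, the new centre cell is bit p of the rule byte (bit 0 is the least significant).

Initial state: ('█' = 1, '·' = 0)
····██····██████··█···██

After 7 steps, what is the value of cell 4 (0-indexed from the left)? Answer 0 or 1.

0

0) ····██····██████··█···██
1) ···█·█···█·····█·██··█·█
2) ··██·█··██····██··█·██·█
3) ·█·█·█·█·█···█·█·██··█·█
4) ·█·█·█·█·█··██·█··█·██·█
5) ·█·█·█·█·█·█·█·█·██··█·█
6) ·█·█·█·█·█·█·█·█··█·██·█
7) ·█·█·█·█·█·█·█·█·██··█·█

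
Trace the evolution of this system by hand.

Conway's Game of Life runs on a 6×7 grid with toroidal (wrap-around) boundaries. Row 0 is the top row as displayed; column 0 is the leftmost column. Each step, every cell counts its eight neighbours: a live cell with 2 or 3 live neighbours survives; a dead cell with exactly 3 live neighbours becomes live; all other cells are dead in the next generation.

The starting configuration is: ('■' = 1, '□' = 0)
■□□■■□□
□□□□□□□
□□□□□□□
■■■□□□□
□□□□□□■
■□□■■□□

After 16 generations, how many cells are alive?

9

k=0  ■□□■■□□
□□□□□□□
□□□□□□□
■■■□□□□
□□□□□□■
■□□■■□□
k=1  □□□■■□□
□□□□□□□
□■□□□□□
■■□□□□□
□□■■□□■
■□□■■■■
k=2  □□□■□□■
□□□□□□□
■■□□□□□
■■□□□□□
□□■■□□□
■□□□□□■
k=3  ■□□□□□■
■□□□□□□
■■□□□□□
■□□□□□□
□□■□□□■
■□■■□□■
k=4  □□□□□□□
□□□□□□□
■■□□□□■
■□□□□□■
□□■■□□■
□□■■□■□
k=5  □□□□□□□
■□□□□□□
□■□□□□■
□□■□□■□
■■■■■■■
□□■■■□□
k=6  □□□■□□□
■□□□□□□
■■□□□□■
□□□□□□□
■□□□□□■
■□□□□□■
k=7  ■□□□□□■
■■□□□□■
■■□□□□■
□■□□□□□
■□□□□□■
■□□□□□■
k=8  □□□□□■□
□□□□□■□
□□■□□□■
□■□□□□□
□■□□□□■
□■□□□■□
k=9  □□□□■■■
□□□□□■■
□□□□□□□
□■■□□□□
□■■□□□□
■□□□□■■
k=10  □□□□■□□
□□□□■□■
□□□□□□□
□■■□□□□
□□■□□□■
■■□□■□□
k=11  ■□□■■□□
□□□□□■□
□□□□□□□
□■■□□□□
□□■■□□□
■■□■□■□
k=12  ■■■■□■□
□□□□■□□
□□□□□□□
□■■■□□□
■□□■■□□
■■□□□□■
k=13  □□■■■■□
□■■■■□□
□□■■□□□
□■■■■□□
□□□■■□■
□□□□□■□
k=14  □■□□□■□
□■□□□■□
□□□□□□□
□■□□□■□
□□□□□□□
□□■□□□■
k=15  ■■■□□■■
□□□□□□□
□□□□□□□
□□□□□□□
□□□□□□□
□□□□□□□
k=16  ■■□□□□■
■■□□□□■
□□□□□□□
□□□□□□□
□□□□□□□
■■□□□□■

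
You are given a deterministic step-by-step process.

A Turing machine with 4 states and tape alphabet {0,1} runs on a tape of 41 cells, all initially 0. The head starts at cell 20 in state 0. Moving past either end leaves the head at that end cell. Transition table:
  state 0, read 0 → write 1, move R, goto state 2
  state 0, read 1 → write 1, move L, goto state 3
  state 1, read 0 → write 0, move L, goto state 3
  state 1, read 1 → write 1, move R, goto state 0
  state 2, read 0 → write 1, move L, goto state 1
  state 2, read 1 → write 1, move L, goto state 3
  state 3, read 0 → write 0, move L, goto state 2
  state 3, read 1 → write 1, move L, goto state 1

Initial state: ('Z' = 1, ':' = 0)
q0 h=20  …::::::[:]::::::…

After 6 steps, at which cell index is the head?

18

0) q0 h=20  …::::::[:]::::::…
1) q2 h=21  …:::::Z[:]::::::…
2) q1 h=20  …::::::[Z]Z:::::…
3) q0 h=21  …:::::Z[Z]::::::…
4) q3 h=20  …::::::[Z]Z:::::…
5) q1 h=19  …::::::[:]ZZ::::…
6) q3 h=18  …::::::[:]:ZZ:::…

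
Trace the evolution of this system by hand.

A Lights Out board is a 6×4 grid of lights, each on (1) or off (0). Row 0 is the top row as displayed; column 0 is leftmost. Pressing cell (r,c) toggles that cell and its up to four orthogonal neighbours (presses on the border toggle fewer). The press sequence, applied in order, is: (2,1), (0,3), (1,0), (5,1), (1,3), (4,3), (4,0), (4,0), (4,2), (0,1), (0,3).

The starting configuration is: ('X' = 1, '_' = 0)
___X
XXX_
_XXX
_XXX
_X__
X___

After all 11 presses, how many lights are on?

k=0  ___X
XXX_
_XXX
_XXX
_X__
X___
k=1  ___X
X_X_
X__X
__XX
_X__
X___
k=2  __X_
X_XX
X__X
__XX
_X__
X___
k=3  X_X_
_XXX
___X
__XX
_X__
X___
k=4  X_X_
_XXX
___X
__XX
____
_XX_
k=5  X_XX
_X__
____
__XX
____
_XX_
k=6  X_XX
_X__
____
__X_
__XX
_XXX
k=7  X_XX
_X__
____
X_X_
XXXX
XXXX
k=8  X_XX
_X__
____
__X_
__XX
_XXX
k=9  X_XX
_X__
____
____
_X__
_X_X
k=10  _X_X
____
____
____
_X__
_X_X
k=11  _XX_
___X
____
____
_X__
_X_X

6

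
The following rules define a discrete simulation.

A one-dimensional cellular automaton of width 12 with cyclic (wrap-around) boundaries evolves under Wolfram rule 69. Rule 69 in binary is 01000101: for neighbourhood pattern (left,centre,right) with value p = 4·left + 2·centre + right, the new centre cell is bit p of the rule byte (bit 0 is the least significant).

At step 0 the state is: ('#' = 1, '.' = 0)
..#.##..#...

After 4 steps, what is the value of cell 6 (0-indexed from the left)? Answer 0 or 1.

0

step 0: ..#.##..#...
step 1: #.#..#..#.##
step 2: #.#..#..#...
step 3: #.#..#..#.#.
step 4: #.#..#..#.#.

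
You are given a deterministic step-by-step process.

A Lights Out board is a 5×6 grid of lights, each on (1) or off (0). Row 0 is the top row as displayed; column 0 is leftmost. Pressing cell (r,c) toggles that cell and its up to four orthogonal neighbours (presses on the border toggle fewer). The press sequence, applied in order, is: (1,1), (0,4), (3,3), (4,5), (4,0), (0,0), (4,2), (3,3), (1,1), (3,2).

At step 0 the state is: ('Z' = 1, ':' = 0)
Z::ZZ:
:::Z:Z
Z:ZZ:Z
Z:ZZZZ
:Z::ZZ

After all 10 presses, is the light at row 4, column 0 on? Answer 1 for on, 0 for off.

0) Z::ZZ:
:::Z:Z
Z:ZZ:Z
Z:ZZZZ
:Z::ZZ
1) ZZ:ZZ:
ZZZZ:Z
ZZZZ:Z
Z:ZZZZ
:Z::ZZ
2) ZZ:::Z
ZZZZZZ
ZZZZ:Z
Z:ZZZZ
:Z::ZZ
3) ZZ:::Z
ZZZZZZ
ZZZ::Z
Z::::Z
:Z:ZZZ
4) ZZ:::Z
ZZZZZZ
ZZZ::Z
Z:::::
:Z:Z::
5) ZZ:::Z
ZZZZZZ
ZZZ::Z
::::::
Z::Z::
6) :::::Z
:ZZZZZ
ZZZ::Z
::::::
Z::Z::
7) :::::Z
:ZZZZZ
ZZZ::Z
::Z:::
ZZZ:::
8) :::::Z
:ZZZZZ
ZZZZ:Z
:::ZZ:
ZZZZ::
9) :Z:::Z
Z::ZZZ
Z:ZZ:Z
:::ZZ:
ZZZZ::
10) :Z:::Z
Z::ZZZ
Z::Z:Z
:ZZ:Z:
ZZ:Z::

1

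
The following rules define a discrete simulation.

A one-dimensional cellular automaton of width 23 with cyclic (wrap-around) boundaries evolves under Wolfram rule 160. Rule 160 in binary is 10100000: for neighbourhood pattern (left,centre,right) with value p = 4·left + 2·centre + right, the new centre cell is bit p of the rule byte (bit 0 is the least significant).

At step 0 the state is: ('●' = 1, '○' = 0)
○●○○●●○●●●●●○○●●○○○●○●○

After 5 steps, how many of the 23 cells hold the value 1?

0

t=0: ○●○○●●○●●●●●○○●●○○○●○●○
t=1: ○○○○○○●○●●●○○○○○○○○○●○○
t=2: ○○○○○○○●○●○○○○○○○○○○○○○
t=3: ○○○○○○○○●○○○○○○○○○○○○○○
t=4: ○○○○○○○○○○○○○○○○○○○○○○○
t=5: ○○○○○○○○○○○○○○○○○○○○○○○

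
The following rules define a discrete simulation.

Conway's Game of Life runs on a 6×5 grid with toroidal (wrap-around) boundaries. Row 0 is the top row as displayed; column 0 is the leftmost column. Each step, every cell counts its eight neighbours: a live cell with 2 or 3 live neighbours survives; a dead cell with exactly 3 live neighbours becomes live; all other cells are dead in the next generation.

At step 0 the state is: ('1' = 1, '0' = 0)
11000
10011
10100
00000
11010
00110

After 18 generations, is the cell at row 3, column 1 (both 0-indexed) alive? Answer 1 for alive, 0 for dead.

0

step 0: 11000
10011
10100
00000
11010
00110
step 1: 11000
00110
11010
10101
01011
00010
step 2: 01011
00010
10000
00000
01000
01010
step 3: 10011
10110
00000
00000
00100
01011
step 4: 00000
11110
00000
00000
00110
01000
step 5: 10000
01100
01100
00000
00100
00100
step 6: 00100
10100
01100
01100
00000
01000
step 7: 00100
00110
10010
01100
01100
00000
step 8: 00110
01111
00011
10010
01100
01100
step 9: 10001
11000
01000
11010
10010
00000
step 10: 11001
01001
00001
11000
11100
10000
step 11: 01001
01011
01001
00101
00101
00100
step 12: 01001
01011
01001
01101
01100
11100
step 13: 00001
01011
01001
00000
00000
00010
step 14: 10101
00111
00111
00000
00000
00000
step 15: 11101
00000
00101
00010
00000
00000
step 16: 11000
00101
00010
00010
00000
11000
step 17: 00101
11111
00111
00000
00000
11000
step 18: 00000
00000
00000
00010
00000
11000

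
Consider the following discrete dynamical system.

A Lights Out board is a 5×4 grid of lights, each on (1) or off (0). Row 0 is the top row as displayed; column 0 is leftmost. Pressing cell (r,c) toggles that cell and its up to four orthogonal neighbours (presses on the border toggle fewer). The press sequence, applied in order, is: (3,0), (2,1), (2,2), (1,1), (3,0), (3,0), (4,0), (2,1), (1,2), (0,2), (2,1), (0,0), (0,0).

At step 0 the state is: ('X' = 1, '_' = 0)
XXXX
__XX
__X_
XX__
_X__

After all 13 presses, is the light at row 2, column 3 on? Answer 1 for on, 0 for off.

k=0  XXXX
__XX
__X_
XX__
_X__
k=1  XXXX
__XX
X_X_
____
XX__
k=2  XXXX
_XXX
_X__
_X__
XX__
k=3  XXXX
_X_X
__XX
_XX_
XX__
k=4  X_XX
X_XX
_XXX
_XX_
XX__
k=5  X_XX
X_XX
XXXX
X_X_
_X__
k=6  X_XX
X_XX
_XXX
_XX_
XX__
k=7  X_XX
X_XX
_XXX
XXX_
____
k=8  X_XX
XXXX
X__X
X_X_
____
k=9  X__X
X___
X_XX
X_X_
____
k=10  XXX_
X_X_
X_XX
X_X_
____
k=11  XXX_
XXX_
_X_X
XXX_
____
k=12  __X_
_XX_
_X_X
XXX_
____
k=13  XXX_
XXX_
_X_X
XXX_
____

1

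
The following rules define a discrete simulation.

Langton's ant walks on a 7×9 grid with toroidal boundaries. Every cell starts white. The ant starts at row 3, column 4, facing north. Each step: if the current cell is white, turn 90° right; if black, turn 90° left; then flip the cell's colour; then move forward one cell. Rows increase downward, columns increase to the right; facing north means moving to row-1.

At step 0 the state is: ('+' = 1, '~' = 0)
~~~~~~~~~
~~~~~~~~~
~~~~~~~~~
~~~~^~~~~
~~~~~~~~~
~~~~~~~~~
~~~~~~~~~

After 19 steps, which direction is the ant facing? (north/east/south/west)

west

step 0: ~~~~~~~~~
~~~~~~~~~
~~~~~~~~~
~~~~^~~~~
~~~~~~~~~
~~~~~~~~~
~~~~~~~~~
step 1: ~~~~~~~~~
~~~~~~~~~
~~~~~~~~~
~~~~+>~~~
~~~~~~~~~
~~~~~~~~~
~~~~~~~~~
step 2: ~~~~~~~~~
~~~~~~~~~
~~~~~~~~~
~~~~++~~~
~~~~~v~~~
~~~~~~~~~
~~~~~~~~~
step 3: ~~~~~~~~~
~~~~~~~~~
~~~~~~~~~
~~~~++~~~
~~~~<+~~~
~~~~~~~~~
~~~~~~~~~
step 4: ~~~~~~~~~
~~~~~~~~~
~~~~~~~~~
~~~~^+~~~
~~~~++~~~
~~~~~~~~~
~~~~~~~~~
step 5: ~~~~~~~~~
~~~~~~~~~
~~~~~~~~~
~~~<~+~~~
~~~~++~~~
~~~~~~~~~
~~~~~~~~~
step 6: ~~~~~~~~~
~~~~~~~~~
~~~^~~~~~
~~~+~+~~~
~~~~++~~~
~~~~~~~~~
~~~~~~~~~
step 7: ~~~~~~~~~
~~~~~~~~~
~~~+>~~~~
~~~+~+~~~
~~~~++~~~
~~~~~~~~~
~~~~~~~~~
step 8: ~~~~~~~~~
~~~~~~~~~
~~~++~~~~
~~~+v+~~~
~~~~++~~~
~~~~~~~~~
~~~~~~~~~
step 9: ~~~~~~~~~
~~~~~~~~~
~~~++~~~~
~~~<++~~~
~~~~++~~~
~~~~~~~~~
~~~~~~~~~
step 10: ~~~~~~~~~
~~~~~~~~~
~~~++~~~~
~~~~++~~~
~~~v++~~~
~~~~~~~~~
~~~~~~~~~
step 11: ~~~~~~~~~
~~~~~~~~~
~~~++~~~~
~~~~++~~~
~~<+++~~~
~~~~~~~~~
~~~~~~~~~
step 12: ~~~~~~~~~
~~~~~~~~~
~~~++~~~~
~~^~++~~~
~~++++~~~
~~~~~~~~~
~~~~~~~~~
step 13: ~~~~~~~~~
~~~~~~~~~
~~~++~~~~
~~+>++~~~
~~++++~~~
~~~~~~~~~
~~~~~~~~~
step 14: ~~~~~~~~~
~~~~~~~~~
~~~++~~~~
~~++++~~~
~~+v++~~~
~~~~~~~~~
~~~~~~~~~
step 15: ~~~~~~~~~
~~~~~~~~~
~~~++~~~~
~~++++~~~
~~+~>+~~~
~~~~~~~~~
~~~~~~~~~
step 16: ~~~~~~~~~
~~~~~~~~~
~~~++~~~~
~~++^+~~~
~~+~~+~~~
~~~~~~~~~
~~~~~~~~~
step 17: ~~~~~~~~~
~~~~~~~~~
~~~++~~~~
~~+<~+~~~
~~+~~+~~~
~~~~~~~~~
~~~~~~~~~
step 18: ~~~~~~~~~
~~~~~~~~~
~~~++~~~~
~~+~~+~~~
~~+v~+~~~
~~~~~~~~~
~~~~~~~~~
step 19: ~~~~~~~~~
~~~~~~~~~
~~~++~~~~
~~+~~+~~~
~~<+~+~~~
~~~~~~~~~
~~~~~~~~~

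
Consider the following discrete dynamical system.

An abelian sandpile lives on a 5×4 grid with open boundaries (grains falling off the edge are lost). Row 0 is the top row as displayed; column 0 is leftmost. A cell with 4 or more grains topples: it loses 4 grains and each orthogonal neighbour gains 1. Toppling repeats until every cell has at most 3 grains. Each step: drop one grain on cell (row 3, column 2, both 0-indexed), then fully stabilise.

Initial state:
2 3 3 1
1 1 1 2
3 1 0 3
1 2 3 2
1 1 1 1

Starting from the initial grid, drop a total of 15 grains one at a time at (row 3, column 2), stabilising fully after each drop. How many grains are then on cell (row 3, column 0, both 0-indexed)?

gen 0: 2 3 3 1
1 1 1 2
3 1 0 3
1 2 3 2
1 1 1 1
gen 1: 2 3 3 1
1 1 1 2
3 1 1 3
1 3 0 3
1 1 2 1
gen 2: 2 3 3 1
1 1 1 2
3 1 1 3
1 3 1 3
1 1 2 1
gen 3: 2 3 3 1
1 1 1 2
3 1 1 3
1 3 2 3
1 1 2 1
gen 4: 2 3 3 1
1 1 1 2
3 1 1 3
1 3 3 3
1 1 2 1
gen 5: 2 3 3 1
1 1 1 3
3 2 3 0
2 0 2 1
1 2 3 2
gen 6: 2 3 3 1
1 1 1 3
3 2 3 0
2 0 3 1
1 2 3 2
gen 7: 2 3 3 1
1 1 2 3
3 3 0 1
2 1 2 2
1 3 0 3
gen 8: 2 3 3 1
1 1 2 3
3 3 0 1
2 1 3 2
1 3 0 3
gen 9: 2 3 3 1
1 1 2 3
3 3 1 1
2 2 0 3
1 3 1 3
gen 10: 2 3 3 1
1 1 2 3
3 3 1 1
2 2 1 3
1 3 1 3
gen 11: 2 3 3 1
1 1 2 3
3 3 1 1
2 2 2 3
1 3 1 3
gen 12: 2 3 3 1
1 1 2 3
3 3 1 1
2 2 3 3
1 3 1 3
gen 13: 2 3 3 1
1 1 2 3
3 3 2 2
2 3 1 1
1 3 3 0
gen 14: 2 3 3 1
1 1 2 3
3 3 2 2
2 3 2 1
1 3 3 0
gen 15: 2 3 3 1
1 1 2 3
3 3 2 2
2 3 3 1
1 3 3 0

2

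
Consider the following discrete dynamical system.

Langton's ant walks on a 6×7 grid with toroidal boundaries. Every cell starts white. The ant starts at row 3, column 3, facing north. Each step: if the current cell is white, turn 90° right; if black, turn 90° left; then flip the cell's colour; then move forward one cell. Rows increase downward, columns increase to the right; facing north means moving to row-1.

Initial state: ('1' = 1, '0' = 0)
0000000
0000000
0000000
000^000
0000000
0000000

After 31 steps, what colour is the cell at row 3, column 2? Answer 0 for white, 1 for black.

step 0: 0000000
0000000
0000000
000^000
0000000
0000000
step 1: 0000000
0000000
0000000
0001>00
0000000
0000000
step 2: 0000000
0000000
0000000
0001100
0000v00
0000000
step 3: 0000000
0000000
0000000
0001100
000<100
0000000
step 4: 0000000
0000000
0000000
000^100
0001100
0000000
step 5: 0000000
0000000
0000000
00<0100
0001100
0000000
step 6: 0000000
0000000
00^0000
0010100
0001100
0000000
step 7: 0000000
0000000
001>000
0010100
0001100
0000000
step 8: 0000000
0000000
0011000
001v100
0001100
0000000
step 9: 0000000
0000000
0011000
00<1100
0001100
0000000
step 10: 0000000
0000000
0011000
0001100
00v1100
0000000
step 11: 0000000
0000000
0011000
0001100
0<11100
0000000
step 12: 0000000
0000000
0011000
0^01100
0111100
0000000
step 13: 0000000
0000000
0011000
01>1100
0111100
0000000
step 14: 0000000
0000000
0011000
0111100
01v1100
0000000
step 15: 0000000
0000000
0011000
0111100
010>100
0000000
step 16: 0000000
0000000
0011000
011^100
0100100
0000000
step 17: 0000000
0000000
0011000
01<0100
0100100
0000000
step 18: 0000000
0000000
0011000
0100100
01v0100
0000000
step 19: 0000000
0000000
0011000
0100100
0<10100
0000000
step 20: 0000000
0000000
0011000
0100100
0010100
0v00000
step 21: 0000000
0000000
0011000
0100100
0010100
<100000
step 22: 0000000
0000000
0011000
0100100
^010100
1100000
step 23: 0000000
0000000
0011000
0100100
1>10100
1100000
step 24: 0000000
0000000
0011000
0100100
1110100
1v00000
step 25: 0000000
0000000
0011000
0100100
1110100
10>0000
step 26: 00v0000
0000000
0011000
0100100
1110100
1010000
step 27: 0<10000
0000000
0011000
0100100
1110100
1010000
step 28: 0110000
0000000
0011000
0100100
1110100
1^10000
step 29: 0110000
0000000
0011000
0100100
1110100
11>0000
step 30: 0110000
0000000
0011000
0100100
11^0100
1100000
step 31: 0110000
0000000
0011000
0100100
1<00100
1100000

0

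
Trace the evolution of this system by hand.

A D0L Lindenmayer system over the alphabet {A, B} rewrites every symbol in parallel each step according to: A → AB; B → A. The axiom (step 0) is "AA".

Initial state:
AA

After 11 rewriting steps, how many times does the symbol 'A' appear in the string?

gen 0: AA
gen 1: ABAB
gen 2: ABAABA
gen 3: ABAABABAAB
gen 4: ABAABABAABAABABA
gen 5: ABAABABAABAABABAABABAABAAB
gen 6: ABAABABAABAABABAABABAABAABABAABAABABAABABA
gen 7: ABAABABAABAABABAABABAABAABABAABAABABAABABAABAABABAABABAABAABABAABAAB
gen 8: ABAABABAABAABABAABABAABAABABAABAABABAABABAABAABABAABABAABAABABAABAABABAABABAABAABABAABAABABAABABAABAABABAABABA
gen 9: ABAABABAABAABABAABABAABAABABAABAABABAABABAABAABABAABABAABA…AABABAABABAABAABABAABABAABAABABAABAABABAABABAABAABABAABAAB  (len 178)
gen 10: ABAABABAABAABABAABABAABAABABAABAABABAABABAABAABABAABABAABA…AABABAABABAABAABABAABABAABAABABAABAABABAABABAABAABABAABABA  (len 288)
gen 11: ABAABABAABAABABAABABAABAABABAABAABABAABABAABAABABAABABAABA…AABABAABABAABAABABAABABAABAABABAABAABABAABABAABAABABAABAAB  (len 466)

288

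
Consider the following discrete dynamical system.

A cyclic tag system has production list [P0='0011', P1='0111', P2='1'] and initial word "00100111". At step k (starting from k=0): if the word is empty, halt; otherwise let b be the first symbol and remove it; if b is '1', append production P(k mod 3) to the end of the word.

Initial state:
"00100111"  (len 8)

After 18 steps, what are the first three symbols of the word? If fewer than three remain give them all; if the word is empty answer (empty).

100

0) "00100111"  (len 8)
1) "0100111"  (len 7)
2) "100111"  (len 6)
3) "001111"  (len 6)
4) "01111"  (len 5)
5) "1111"  (len 4)
6) "1111"  (len 4)
7) "1110011"  (len 7)
8) "1100110111"  (len 10)
9) "1001101111"  (len 10)
10) "0011011110011"  (len 13)
11) "011011110011"  (len 12)
12) "11011110011"  (len 11)
13) "10111100110011"  (len 14)
14) "01111001100110111"  (len 17)
15) "1111001100110111"  (len 16)
16) "1110011001101110011"  (len 19)
17) "1100110011011100110111"  (len 22)
18) "1001100110111001101111"  (len 22)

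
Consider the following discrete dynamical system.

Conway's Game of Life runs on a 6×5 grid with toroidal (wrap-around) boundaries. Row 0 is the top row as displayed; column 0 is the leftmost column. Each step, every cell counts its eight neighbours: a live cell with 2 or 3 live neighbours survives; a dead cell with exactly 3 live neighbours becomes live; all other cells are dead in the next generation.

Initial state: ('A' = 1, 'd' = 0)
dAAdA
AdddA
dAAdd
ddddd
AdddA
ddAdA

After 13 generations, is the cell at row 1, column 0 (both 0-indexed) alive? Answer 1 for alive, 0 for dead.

t=0: dAAdA
AdddA
dAAdd
ddddd
AdddA
ddAdA
t=1: dAAdA
ddddA
AAddd
AAddd
AddAA
ddAdA
t=2: dAAdA
ddAAA
dAddA
ddAdd
ddAAd
ddAdd
t=3: AAddA
ddddA
AAddA
dAAdd
dAAAd
ddddd
t=4: AdddA
dddAd
dAAAA
ddddA
dAdAd
dddAA
t=5: Adddd
dAddd
AdAdA
dAddA
AdAAd
ddAAd
t=6: dAAdd
dAddA
ddAAA
ddddd
Adddd
ddAAd
t=7: AAddd
dAddA
AdAAA
dddAA
ddddd
ddAAd
t=8: AAdAA
ddddd
dAAdd
AdAdd
ddAdA
dAAdd
t=9: AAdAA
dddAA
dAAdd
AdAdd
AdAdd
ddddd
t=10: AdAAd
ddddd
AAAdA
AdAAd
ddddd
ddAAd
t=11: dAAAA
ddddd
AdAdA
AdAAd
dAddA
dAAAA
t=12: dAddA
ddddd
AdAdA
ddAdd
ddddd
ddddd
t=13: ddddd
dAdAA
dAdAd
dAdAd
ddddd
ddddd

0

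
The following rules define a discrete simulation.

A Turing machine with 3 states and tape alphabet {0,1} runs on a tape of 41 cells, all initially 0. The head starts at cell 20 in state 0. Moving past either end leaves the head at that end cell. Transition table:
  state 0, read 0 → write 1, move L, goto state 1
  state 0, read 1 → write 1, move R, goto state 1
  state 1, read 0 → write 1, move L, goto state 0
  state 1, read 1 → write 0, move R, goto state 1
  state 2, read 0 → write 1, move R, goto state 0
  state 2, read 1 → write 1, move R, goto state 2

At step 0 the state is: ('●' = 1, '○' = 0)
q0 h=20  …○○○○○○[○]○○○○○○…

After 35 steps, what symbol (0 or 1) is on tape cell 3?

[0] q0 h=20  …○○○○○○[○]○○○○○○…
[1] q1 h=19  …○○○○○○[○]●○○○○○…
[2] q0 h=18  …○○○○○○[○]●●○○○○…
[3] q1 h=17  …○○○○○○[○]●●●○○○…
[4] q0 h=16  …○○○○○○[○]●●●●○○…
[5] q1 h=15  …○○○○○○[○]●●●●●○…
[6] q0 h=14  …○○○○○○[○]●●●●●●…
[7] q1 h=13  …○○○○○○[○]●●●●●●…
[8] q0 h=12  …○○○○○○[○]●●●●●●…
[9] q1 h=11  …○○○○○○[○]●●●●●●…
[10] q0 h=10  …○○○○○○[○]●●●●●●…
[11] q1 h= 9  …○○○○○○[○]●●●●●●…
[12] q0 h= 8  …○○○○○○[○]●●●●●●…
[13] q1 h= 7  …○○○○○○[○]●●●●●●…
[14] q0 h= 6  |○○○○○○[○]●●●●●●…
[15] q1 h= 5  |○○○○○[○]●●●●●●…
[16] q0 h= 4  |○○○○[○]●●●●●●…
[17] q1 h= 3  |○○○[○]●●●●●●…
[18] q0 h= 2  |○○[○]●●●●●●…
[19] q1 h= 1  |○[○]●●●●●●…
[20] q0 h= 0  |[○]●●●●●●…
[21] q1 h= 0  |[●]●●●●●●…
[22] q1 h= 1  |○[●]●●●●●●…
[23] q1 h= 2  |○○[●]●●●●●●…
[24] q1 h= 3  |○○○[●]●●●●●●…
[25] q1 h= 4  |○○○○[●]●●●●●●…
[26] q1 h= 5  |○○○○○[●]●●●●●●…
[27] q1 h= 6  |○○○○○○[●]●●●●●●…
[28] q1 h= 7  …○○○○○○[●]●●●●●●…
[29] q1 h= 8  …○○○○○○[●]●●●●●●…
[30] q1 h= 9  …○○○○○○[●]●●●●●●…
[31] q1 h=10  …○○○○○○[●]●●●●●●…
[32] q1 h=11  …○○○○○○[●]●●●●●●…
[33] q1 h=12  …○○○○○○[●]●●●●●●…
[34] q1 h=13  …○○○○○○[●]●●●●●●…
[35] q1 h=14  …○○○○○○[●]●●●●●●…

0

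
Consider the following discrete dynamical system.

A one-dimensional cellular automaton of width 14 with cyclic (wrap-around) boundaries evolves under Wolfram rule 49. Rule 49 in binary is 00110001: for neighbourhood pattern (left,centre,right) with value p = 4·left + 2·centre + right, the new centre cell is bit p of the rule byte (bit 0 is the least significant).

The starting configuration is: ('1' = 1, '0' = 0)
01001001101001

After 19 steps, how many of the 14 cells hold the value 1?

5

gen 0: 01001001101001
gen 1: 10100100010100
gen 2: 01010011001010
gen 3: 00101000100101
gen 4: 10010110010010
gen 5: 01001001001001
gen 6: 10100100100100
gen 7: 01010010010010
gen 8: 00101001001001
gen 9: 10010100100100
gen 10: 01001010010010
gen 11: 00100101001001
gen 12: 10010010100100
gen 13: 01001001010010
gen 14: 00100100101001
gen 15: 10010010010100
gen 16: 01001001001010
gen 17: 00100100100101
gen 18: 10010010010010
gen 19: 01001001001001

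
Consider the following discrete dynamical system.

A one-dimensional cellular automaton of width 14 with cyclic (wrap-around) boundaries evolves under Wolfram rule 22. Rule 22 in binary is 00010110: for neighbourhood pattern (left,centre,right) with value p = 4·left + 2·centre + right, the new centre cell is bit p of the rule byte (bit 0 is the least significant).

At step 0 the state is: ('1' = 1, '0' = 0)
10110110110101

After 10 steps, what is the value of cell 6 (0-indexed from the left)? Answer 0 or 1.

0

gen 0: 10110110110101
gen 1: 00000000000100
gen 2: 00000000001110
gen 3: 00000000010001
gen 4: 10000000111011
gen 5: 01000001000000
gen 6: 11100011100000
gen 7: 00010100010001
gen 8: 10110110111011
gen 9: 00000000000000
gen 10: 00000000000000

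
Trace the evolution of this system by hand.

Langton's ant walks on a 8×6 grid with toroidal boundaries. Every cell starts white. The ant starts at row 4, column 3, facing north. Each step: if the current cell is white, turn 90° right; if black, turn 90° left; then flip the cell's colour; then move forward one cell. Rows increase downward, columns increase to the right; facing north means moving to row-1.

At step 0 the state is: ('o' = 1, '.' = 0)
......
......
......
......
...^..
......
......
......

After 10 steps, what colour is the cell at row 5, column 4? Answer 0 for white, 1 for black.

1

step 0: ......
......
......
......
...^..
......
......
......
step 1: ......
......
......
......
...o>.
......
......
......
step 2: ......
......
......
......
...oo.
....v.
......
......
step 3: ......
......
......
......
...oo.
...<o.
......
......
step 4: ......
......
......
......
...^o.
...oo.
......
......
step 5: ......
......
......
......
..<.o.
...oo.
......
......
step 6: ......
......
......
..^...
..o.o.
...oo.
......
......
step 7: ......
......
......
..o>..
..o.o.
...oo.
......
......
step 8: ......
......
......
..oo..
..ovo.
...oo.
......
......
step 9: ......
......
......
..oo..
..<oo.
...oo.
......
......
step 10: ......
......
......
..oo..
...oo.
..voo.
......
......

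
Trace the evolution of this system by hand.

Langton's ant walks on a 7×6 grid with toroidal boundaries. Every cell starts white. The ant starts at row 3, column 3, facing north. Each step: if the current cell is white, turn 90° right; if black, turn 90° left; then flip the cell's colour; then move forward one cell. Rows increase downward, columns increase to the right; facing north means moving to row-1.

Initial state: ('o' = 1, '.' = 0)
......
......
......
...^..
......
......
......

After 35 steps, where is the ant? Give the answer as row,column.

6,3

gen 0: ......
......
......
...^..
......
......
......
gen 1: ......
......
......
...o>.
......
......
......
gen 2: ......
......
......
...oo.
....v.
......
......
gen 3: ......
......
......
...oo.
...<o.
......
......
gen 4: ......
......
......
...^o.
...oo.
......
......
gen 5: ......
......
......
..<.o.
...oo.
......
......
gen 6: ......
......
..^...
..o.o.
...oo.
......
......
gen 7: ......
......
..o>..
..o.o.
...oo.
......
......
gen 8: ......
......
..oo..
..ovo.
...oo.
......
......
gen 9: ......
......
..oo..
..<oo.
...oo.
......
......
gen 10: ......
......
..oo..
...oo.
..voo.
......
......
gen 11: ......
......
..oo..
...oo.
.<ooo.
......
......
gen 12: ......
......
..oo..
.^.oo.
.oooo.
......
......
gen 13: ......
......
..oo..
.o>oo.
.oooo.
......
......
gen 14: ......
......
..oo..
.oooo.
.ovoo.
......
......
gen 15: ......
......
..oo..
.oooo.
.o.>o.
......
......
gen 16: ......
......
..oo..
.oo^o.
.o..o.
......
......
gen 17: ......
......
..oo..
.o<.o.
.o..o.
......
......
gen 18: ......
......
..oo..
.o..o.
.ov.o.
......
......
gen 19: ......
......
..oo..
.o..o.
.<o.o.
......
......
gen 20: ......
......
..oo..
.o..o.
..o.o.
.v....
......
gen 21: ......
......
..oo..
.o..o.
..o.o.
<o....
......
gen 22: ......
......
..oo..
.o..o.
^.o.o.
oo....
......
gen 23: ......
......
..oo..
.o..o.
o>o.o.
oo....
......
gen 24: ......
......
..oo..
.o..o.
ooo.o.
ov....
......
gen 25: ......
......
..oo..
.o..o.
ooo.o.
o.>...
......
gen 26: ......
......
..oo..
.o..o.
ooo.o.
o.o...
..v...
gen 27: ......
......
..oo..
.o..o.
ooo.o.
o.o...
.<o...
gen 28: ......
......
..oo..
.o..o.
ooo.o.
o^o...
.oo...
gen 29: ......
......
..oo..
.o..o.
ooo.o.
oo>...
.oo...
gen 30: ......
......
..oo..
.o..o.
oo^.o.
oo....
.oo...
gen 31: ......
......
..oo..
.o..o.
o<..o.
oo....
.oo...
gen 32: ......
......
..oo..
.o..o.
o...o.
ov....
.oo...
gen 33: ......
......
..oo..
.o..o.
o...o.
o.>...
.oo...
gen 34: ......
......
..oo..
.o..o.
o...o.
o.o...
.ov...
gen 35: ......
......
..oo..
.o..o.
o...o.
o.o...
.o.>..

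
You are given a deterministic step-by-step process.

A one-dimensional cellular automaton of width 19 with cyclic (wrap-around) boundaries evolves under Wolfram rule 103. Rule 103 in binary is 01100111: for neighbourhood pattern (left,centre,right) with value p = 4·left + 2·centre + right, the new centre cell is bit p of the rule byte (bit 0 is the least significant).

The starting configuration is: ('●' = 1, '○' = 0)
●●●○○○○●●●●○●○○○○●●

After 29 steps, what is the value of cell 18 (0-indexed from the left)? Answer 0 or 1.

[0] ●●●○○○○●●●●○●○○○○●●
[1] ○○●○●●●○○○●●●○●●●○○
[2] ●●●●○○●○●●○○●●○○●○●
[3] ○○○●○●●●○●○●○●○●●●○
[4] ●●●●●○○●●●●●●●●○○●○
[5] ○○○○●○●○○○○○○○●○●●●
[6] ○●●●●●●○●●●●●●●●○○●
[7] ●○○○○○●●○○○○○○○●○●●
[8] ●○●●●●○●○●●●●●●●●○○
[9] ●●○○○●●●●○○○○○○○●○●
[10] ○●○●●○○○●○●●●●●●●●○
[11] ●●●○●○●●●●○○○○○○○●○
[12] ○○●●●●○○○●○●●●●●●●●
[13] ○●○○○●○●●●●○○○○○○○●
[14] ●●○●●●●○○○●○●●●●●●●
[15] ○●●○○○●○●●●●○○○○○○○
[16] ●○●○●●●●○○○●○●●●●●●
[17] ●●●●○○○●○●●●●○○○○○○
[18] ○○○●○●●●●○○○●○●●●●●
[19] ○●●●●○○○●○●●●●○○○○●
[20] ●○○○●○●●●●○○○●○●●●●
[21] ●○●●●●○○○●○●●●●○○○○
[22] ●●○○○●○●●●●○○○●○●●●
[23] ○●○●●●●○○○●○●●●●○○○
[24] ●●●○○○●○●●●●○○○●○●●
[25] ○○●○●●●●○○○●○●●●●○○
[26] ●●●●○○○●○●●●●○○○●○●
[27] ○○○●○●●●●○○○●○●●●●○
[28] ●●●●●○○○●○●●●●○○○●○
[29] ○○○○●○●●●●○○○●○●●●●

1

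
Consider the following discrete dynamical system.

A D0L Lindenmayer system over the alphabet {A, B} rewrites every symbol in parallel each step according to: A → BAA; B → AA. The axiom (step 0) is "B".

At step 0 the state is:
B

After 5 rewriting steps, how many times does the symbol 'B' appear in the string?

t=0: B
t=1: AA
t=2: BAABAA
t=3: AABAABAAAABAABAA
t=4: BAABAAAABAABAAAABAABAABAABAAAABAABAAAABAABAA
t=5: AABAABAAAABAABAABAABAAAABAABAAAABAABAABAABAAAABAABAAAABAABAAAABAABAAAABAABAABAABAAAABAABAAAABAABAABAABAAAABAABAAAABAABAA

32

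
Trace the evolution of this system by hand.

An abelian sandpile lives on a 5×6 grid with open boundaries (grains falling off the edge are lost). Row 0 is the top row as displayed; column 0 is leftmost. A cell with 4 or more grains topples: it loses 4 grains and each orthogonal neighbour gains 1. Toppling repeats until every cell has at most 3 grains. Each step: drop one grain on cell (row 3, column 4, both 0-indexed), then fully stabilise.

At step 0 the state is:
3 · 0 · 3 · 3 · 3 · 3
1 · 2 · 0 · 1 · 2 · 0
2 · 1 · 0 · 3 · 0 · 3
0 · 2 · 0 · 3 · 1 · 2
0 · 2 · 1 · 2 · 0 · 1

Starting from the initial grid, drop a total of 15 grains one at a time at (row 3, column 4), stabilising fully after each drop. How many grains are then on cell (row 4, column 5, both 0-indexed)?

[0] 3 · 0 · 3 · 3 · 3 · 3
1 · 2 · 0 · 1 · 2 · 0
2 · 1 · 0 · 3 · 0 · 3
0 · 2 · 0 · 3 · 1 · 2
0 · 2 · 1 · 2 · 0 · 1
[1] 3 · 0 · 3 · 3 · 3 · 3
1 · 2 · 0 · 1 · 2 · 0
2 · 1 · 0 · 3 · 0 · 3
0 · 2 · 0 · 3 · 2 · 2
0 · 2 · 1 · 2 · 0 · 1
[2] 3 · 0 · 3 · 3 · 3 · 3
1 · 2 · 0 · 1 · 2 · 0
2 · 1 · 0 · 3 · 0 · 3
0 · 2 · 0 · 3 · 3 · 2
0 · 2 · 1 · 2 · 0 · 1
[3] 3 · 0 · 3 · 3 · 3 · 3
1 · 2 · 0 · 2 · 2 · 0
2 · 1 · 1 · 0 · 2 · 3
0 · 2 · 1 · 1 · 1 · 3
0 · 2 · 1 · 3 · 1 · 1
[4] 3 · 0 · 3 · 3 · 3 · 3
1 · 2 · 0 · 2 · 2 · 0
2 · 1 · 1 · 0 · 2 · 3
0 · 2 · 1 · 1 · 2 · 3
0 · 2 · 1 · 3 · 1 · 1
[5] 3 · 0 · 3 · 3 · 3 · 3
1 · 2 · 0 · 2 · 2 · 0
2 · 1 · 1 · 0 · 2 · 3
0 · 2 · 1 · 1 · 3 · 3
0 · 2 · 1 · 3 · 1 · 1
[6] 3 · 0 · 3 · 3 · 3 · 3
1 · 2 · 0 · 2 · 3 · 1
2 · 1 · 1 · 1 · 0 · 1
0 · 2 · 1 · 2 · 2 · 1
0 · 2 · 1 · 3 · 2 · 2
[7] 3 · 0 · 3 · 3 · 3 · 3
1 · 2 · 0 · 2 · 3 · 1
2 · 1 · 1 · 1 · 0 · 1
0 · 2 · 1 · 2 · 3 · 1
0 · 2 · 1 · 3 · 2 · 2
[8] 3 · 0 · 3 · 3 · 3 · 3
1 · 2 · 0 · 2 · 3 · 1
2 · 1 · 1 · 1 · 1 · 1
0 · 2 · 1 · 3 · 0 · 2
0 · 2 · 1 · 3 · 3 · 2
[9] 3 · 0 · 3 · 3 · 3 · 3
1 · 2 · 0 · 2 · 3 · 1
2 · 1 · 1 · 1 · 1 · 1
0 · 2 · 1 · 3 · 1 · 2
0 · 2 · 1 · 3 · 3 · 2
[10] 3 · 0 · 3 · 3 · 3 · 3
1 · 2 · 0 · 2 · 3 · 1
2 · 1 · 1 · 1 · 1 · 1
0 · 2 · 1 · 3 · 2 · 2
0 · 2 · 1 · 3 · 3 · 2
[11] 3 · 0 · 3 · 3 · 3 · 3
1 · 2 · 0 · 2 · 3 · 1
2 · 1 · 1 · 1 · 1 · 1
0 · 2 · 1 · 3 · 3 · 2
0 · 2 · 1 · 3 · 3 · 2
[12] 3 · 0 · 3 · 3 · 3 · 3
1 · 2 · 0 · 2 · 3 · 1
2 · 1 · 1 · 2 · 2 · 1
0 · 2 · 2 · 1 · 2 · 3
0 · 2 · 2 · 1 · 1 · 3
[13] 3 · 0 · 3 · 3 · 3 · 3
1 · 2 · 0 · 2 · 3 · 1
2 · 1 · 1 · 2 · 2 · 1
0 · 2 · 2 · 1 · 3 · 3
0 · 2 · 2 · 1 · 1 · 3
[14] 3 · 0 · 3 · 3 · 3 · 3
1 · 2 · 0 · 2 · 3 · 1
2 · 1 · 1 · 2 · 3 · 2
0 · 2 · 2 · 2 · 1 · 1
0 · 2 · 2 · 1 · 3 · 0
[15] 3 · 0 · 3 · 3 · 3 · 3
1 · 2 · 0 · 2 · 3 · 1
2 · 1 · 1 · 2 · 3 · 2
0 · 2 · 2 · 2 · 2 · 1
0 · 2 · 2 · 1 · 3 · 0

0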